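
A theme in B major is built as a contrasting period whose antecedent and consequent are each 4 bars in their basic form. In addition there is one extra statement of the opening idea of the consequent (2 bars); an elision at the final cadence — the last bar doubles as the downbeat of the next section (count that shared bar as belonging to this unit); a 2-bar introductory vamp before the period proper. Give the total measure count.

12 measures

Basic contrasting period: 4 + 4 = 8 bars.
8 (basic form) + 2 (extra statement) + 2 (introduction) = 12.
The elision shares a bar with the next section but does not change this unit's count.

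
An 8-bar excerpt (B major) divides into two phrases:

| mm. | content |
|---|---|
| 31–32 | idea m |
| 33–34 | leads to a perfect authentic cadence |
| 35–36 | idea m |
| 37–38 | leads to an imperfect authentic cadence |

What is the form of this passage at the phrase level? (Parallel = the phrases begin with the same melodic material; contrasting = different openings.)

phrase group

The second phrase closes with an imperfect authentic cadence, which is not stronger than the first phrase's perfect authentic cadence; without a weak→strong cadential pair there is no antecedent–consequent relationship, so this is a phrase group rather than a period.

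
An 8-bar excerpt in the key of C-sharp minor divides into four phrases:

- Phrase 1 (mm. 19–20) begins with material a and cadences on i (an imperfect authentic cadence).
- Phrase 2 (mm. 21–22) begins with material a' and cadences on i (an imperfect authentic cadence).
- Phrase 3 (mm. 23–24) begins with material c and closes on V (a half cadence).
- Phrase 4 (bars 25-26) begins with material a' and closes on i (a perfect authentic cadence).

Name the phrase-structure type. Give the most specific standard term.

contrasting double period

Four phrases in two halves: the first half (bars 19–22) ends with an imperfect authentic cadence, the second (mm. 23–26) with a perfect authentic cadence — a large antecedent–consequent pair, i.e. a double period.
Phrase 3 begins with different material from phrase 1, making it contrasting.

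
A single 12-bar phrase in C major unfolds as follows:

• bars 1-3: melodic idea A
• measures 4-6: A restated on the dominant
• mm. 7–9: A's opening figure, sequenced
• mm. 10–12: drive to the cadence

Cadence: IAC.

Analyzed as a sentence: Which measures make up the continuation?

After the presentation (mm. 1–6), the continuation covers the fragmentation through the cadence: mm. 7–12.

measures 7–12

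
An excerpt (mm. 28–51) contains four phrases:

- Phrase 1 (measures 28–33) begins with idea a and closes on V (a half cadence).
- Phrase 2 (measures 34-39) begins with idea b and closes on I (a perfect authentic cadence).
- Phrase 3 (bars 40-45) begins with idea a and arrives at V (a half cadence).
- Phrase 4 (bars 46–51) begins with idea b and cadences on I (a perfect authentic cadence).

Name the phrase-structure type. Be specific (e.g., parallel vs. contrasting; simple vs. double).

repeated period

The cadence pattern HC–PAC–HC–PAC is weak–strong twice, and phrases 3–4 restate phrases 1–2: a period heard twice, not a double period (which would end weakly at phrase 2).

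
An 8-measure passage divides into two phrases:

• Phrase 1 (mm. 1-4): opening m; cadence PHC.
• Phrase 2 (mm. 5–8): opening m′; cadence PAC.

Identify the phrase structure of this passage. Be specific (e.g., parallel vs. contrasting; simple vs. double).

Phrase 1 ends with a Phrygian half cadence (weaker) and phrase 2 with a perfect authentic cadence (stronger): antecedent + consequent = a period.
The two phrases open with the same material (m / m′), so the period is parallel.

parallel period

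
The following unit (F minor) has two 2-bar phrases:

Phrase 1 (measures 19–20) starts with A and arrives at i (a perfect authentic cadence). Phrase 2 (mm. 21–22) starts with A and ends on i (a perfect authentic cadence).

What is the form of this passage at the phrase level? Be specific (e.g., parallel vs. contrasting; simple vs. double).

repeated phrase

Both phrases have the same opening (A) and the same cadence (perfect authentic cadence): the second is a restatement, not a consequent, so this is a repeated phrase rather than a period.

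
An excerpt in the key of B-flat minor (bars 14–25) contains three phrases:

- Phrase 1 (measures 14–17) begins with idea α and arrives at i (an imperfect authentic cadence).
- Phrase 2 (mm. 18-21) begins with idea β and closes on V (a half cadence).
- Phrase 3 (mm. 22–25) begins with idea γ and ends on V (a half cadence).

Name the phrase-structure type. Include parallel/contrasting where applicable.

The final phrase closes with a half cadence, which is not stronger than the preceding half cadence; the 3 phrases lack an overall antecedent–consequent design and so form a phrase group.

phrase group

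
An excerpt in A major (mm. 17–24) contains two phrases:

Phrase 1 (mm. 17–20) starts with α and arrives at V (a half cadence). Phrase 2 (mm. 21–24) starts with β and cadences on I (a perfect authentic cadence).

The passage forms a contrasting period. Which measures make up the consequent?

The phrase ending with the weaker cadence (half cadence) is the antecedent; the one ending more conclusively (perfect authentic cadence) is the consequent. The consequent is measures 21–24.

measures 21–24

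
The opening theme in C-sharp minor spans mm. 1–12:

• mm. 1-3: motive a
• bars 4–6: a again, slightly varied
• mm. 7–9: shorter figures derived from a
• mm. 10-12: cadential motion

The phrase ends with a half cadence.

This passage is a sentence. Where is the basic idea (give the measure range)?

measures 1–3

The presentation of a sentence is the basic idea (mm. 1–3) plus its repetition (measures 4-6); the basic idea is therefore mm. 1–3.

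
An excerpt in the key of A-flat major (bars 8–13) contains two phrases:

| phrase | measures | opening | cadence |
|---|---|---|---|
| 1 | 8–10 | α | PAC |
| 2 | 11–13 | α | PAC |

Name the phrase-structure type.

repeated phrase

Both phrases have the same opening (α) and the same cadence (perfect authentic cadence): the second is a restatement, not a consequent, so this is a repeated phrase rather than a period.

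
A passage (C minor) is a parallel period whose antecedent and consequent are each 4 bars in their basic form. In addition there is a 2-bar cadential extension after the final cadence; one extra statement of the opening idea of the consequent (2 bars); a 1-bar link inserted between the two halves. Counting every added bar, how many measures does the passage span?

Basic parallel period: 4 + 4 = 8 bars.
8 (basic form) + 2 (cadential extension) + 2 (extra statement) + 1 (link) = 13.

13 measures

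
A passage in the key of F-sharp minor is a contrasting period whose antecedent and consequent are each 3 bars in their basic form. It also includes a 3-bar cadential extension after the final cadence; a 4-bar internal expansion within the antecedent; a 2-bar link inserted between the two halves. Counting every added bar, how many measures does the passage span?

Basic contrasting period: 3 + 3 = 6 bars.
6 (basic form) + 3 (cadential extension) + 4 (internal expansion) + 2 (link) = 15.

15 measures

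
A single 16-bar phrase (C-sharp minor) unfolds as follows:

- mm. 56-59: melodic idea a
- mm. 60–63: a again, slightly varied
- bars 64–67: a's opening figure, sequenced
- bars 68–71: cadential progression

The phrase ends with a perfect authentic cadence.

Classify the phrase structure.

sentence

Basic idea (mm. 56-59) + its repetition (measures 60–63) form the presentation; fragmentation and cadence (mm. 64–71) form the continuation — the 16-bar whole is a sentence.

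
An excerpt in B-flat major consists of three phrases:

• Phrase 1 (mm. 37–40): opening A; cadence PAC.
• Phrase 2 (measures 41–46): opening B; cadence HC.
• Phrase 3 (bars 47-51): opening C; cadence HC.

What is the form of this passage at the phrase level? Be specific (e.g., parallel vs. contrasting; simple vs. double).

phrase group

The final phrase closes with a half cadence, which is not stronger than the preceding half cadence; the 3 phrases lack an overall antecedent–consequent design and so form a phrase group.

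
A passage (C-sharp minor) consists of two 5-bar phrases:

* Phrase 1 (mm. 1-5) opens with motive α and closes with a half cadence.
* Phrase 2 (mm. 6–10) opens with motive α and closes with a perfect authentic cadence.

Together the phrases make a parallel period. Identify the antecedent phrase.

phrase 1

The phrase ending with the weaker cadence (half cadence) is the antecedent; the one ending more conclusively (perfect authentic cadence) is the consequent. The antecedent is phrase 1.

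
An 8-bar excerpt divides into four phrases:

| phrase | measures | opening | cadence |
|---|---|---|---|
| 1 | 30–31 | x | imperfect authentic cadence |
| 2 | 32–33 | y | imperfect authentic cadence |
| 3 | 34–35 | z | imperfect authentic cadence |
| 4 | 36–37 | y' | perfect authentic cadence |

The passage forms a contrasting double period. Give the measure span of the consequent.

measures 34–37

In a double period the first pair of phrases (ending imperfect authentic cadence) is the large antecedent and the second pair (ending perfect authentic cadence) is the large consequent; the consequent is measures 34–37.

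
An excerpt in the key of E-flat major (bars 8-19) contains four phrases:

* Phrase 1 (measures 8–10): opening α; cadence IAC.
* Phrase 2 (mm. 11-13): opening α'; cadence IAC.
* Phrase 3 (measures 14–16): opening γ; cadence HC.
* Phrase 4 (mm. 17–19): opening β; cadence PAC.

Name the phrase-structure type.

Four phrases in two halves: the first half (bars 8–13) ends with an imperfect authentic cadence, the second (mm. 14–19) with a perfect authentic cadence — a large antecedent–consequent pair, i.e. a double period.
Phrase 3 begins with different material from phrase 1, making it contrasting.

contrasting double period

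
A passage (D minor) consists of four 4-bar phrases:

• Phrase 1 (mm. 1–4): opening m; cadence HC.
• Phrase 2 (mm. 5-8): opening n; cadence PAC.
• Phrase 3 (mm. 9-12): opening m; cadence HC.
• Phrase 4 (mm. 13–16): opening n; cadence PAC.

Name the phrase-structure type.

repeated period

The cadence pattern HC–PAC–HC–PAC is weak–strong twice, and phrases 3–4 restate phrases 1–2: a period heard twice, not a double period (which would end weakly at phrase 2).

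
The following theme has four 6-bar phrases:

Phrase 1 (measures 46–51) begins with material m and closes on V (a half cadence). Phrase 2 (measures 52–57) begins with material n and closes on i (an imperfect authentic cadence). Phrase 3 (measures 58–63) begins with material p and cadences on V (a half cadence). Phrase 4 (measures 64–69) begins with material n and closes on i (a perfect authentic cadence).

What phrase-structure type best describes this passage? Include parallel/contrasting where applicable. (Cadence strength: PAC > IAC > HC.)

contrasting double period

Four phrases in two halves: the first half (measures 46-57) ends with an imperfect authentic cadence, the second (measures 58–69) with a perfect authentic cadence — a large antecedent–consequent pair, i.e. a double period.
Phrase 3 begins with different material from phrase 1, making it contrasting.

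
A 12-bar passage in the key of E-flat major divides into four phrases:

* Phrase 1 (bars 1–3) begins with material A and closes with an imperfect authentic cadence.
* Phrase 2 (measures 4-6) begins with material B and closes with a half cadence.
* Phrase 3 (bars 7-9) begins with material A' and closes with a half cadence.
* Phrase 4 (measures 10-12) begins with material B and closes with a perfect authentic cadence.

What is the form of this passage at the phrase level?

parallel double period

Four phrases in two halves: the first half (mm. 1-6) ends with a half cadence, the second (mm. 7-12) with a perfect authentic cadence — a large antecedent–consequent pair, i.e. a double period.
Phrase 3 begins with the same material as phrase 1, making it parallel.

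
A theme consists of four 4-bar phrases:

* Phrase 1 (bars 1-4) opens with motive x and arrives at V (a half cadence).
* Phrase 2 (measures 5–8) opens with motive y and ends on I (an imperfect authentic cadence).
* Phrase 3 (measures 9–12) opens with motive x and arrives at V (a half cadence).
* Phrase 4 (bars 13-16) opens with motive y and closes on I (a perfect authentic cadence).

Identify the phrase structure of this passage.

Four phrases in two halves: the first half (mm. 1-8) ends with an imperfect authentic cadence, the second (mm. 9–16) with a perfect authentic cadence — a large antecedent–consequent pair, i.e. a double period.
Phrase 3 begins with the same material as phrase 1, making it parallel.

parallel double period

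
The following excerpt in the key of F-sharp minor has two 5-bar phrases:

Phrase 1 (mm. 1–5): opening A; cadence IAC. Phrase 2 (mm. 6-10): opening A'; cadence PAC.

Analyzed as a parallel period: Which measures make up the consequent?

measures 6–10

The antecedent is the phrase ending with the weaker cadence (imperfect authentic cadence, phrase 1) and the consequent the one ending more conclusively (perfect authentic cadence, phrase 2); the consequent is bars 6–10.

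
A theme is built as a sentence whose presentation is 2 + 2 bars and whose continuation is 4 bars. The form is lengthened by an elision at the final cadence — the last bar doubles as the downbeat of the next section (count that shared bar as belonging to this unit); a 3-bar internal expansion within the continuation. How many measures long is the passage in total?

Basic sentence: 2 + 2 + 4 = 8 bars.
8 (basic form) + 3 (internal expansion) = 11.
The elision shares a bar with the next section but does not change this unit's count.

11 measures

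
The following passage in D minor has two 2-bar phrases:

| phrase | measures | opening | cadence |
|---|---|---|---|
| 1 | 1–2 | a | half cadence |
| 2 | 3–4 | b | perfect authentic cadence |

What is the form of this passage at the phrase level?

contrasting period

Phrase 1 ends with a half cadence (weaker) and phrase 2 with a perfect authentic cadence (stronger): antecedent + consequent = a period.
The two phrases open with different material (a / b), so the period is contrasting.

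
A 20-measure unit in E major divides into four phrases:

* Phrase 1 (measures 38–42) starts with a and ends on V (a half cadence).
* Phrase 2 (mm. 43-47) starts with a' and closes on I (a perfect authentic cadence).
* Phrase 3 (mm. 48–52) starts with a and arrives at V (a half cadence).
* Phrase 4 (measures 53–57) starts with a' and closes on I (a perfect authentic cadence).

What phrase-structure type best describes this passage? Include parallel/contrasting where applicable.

The cadence pattern HC–PAC–HC–PAC is weak–strong twice, and phrases 3–4 restate phrases 1–2: a period heard twice, not a double period (which would end weakly at phrase 2).

repeated period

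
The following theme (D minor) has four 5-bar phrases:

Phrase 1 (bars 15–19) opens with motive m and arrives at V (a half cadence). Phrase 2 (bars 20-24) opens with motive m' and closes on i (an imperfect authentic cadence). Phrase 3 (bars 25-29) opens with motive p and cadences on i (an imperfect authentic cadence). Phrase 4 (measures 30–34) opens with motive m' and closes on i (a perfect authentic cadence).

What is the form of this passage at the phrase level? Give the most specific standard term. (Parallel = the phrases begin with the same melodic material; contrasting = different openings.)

contrasting double period

Four phrases in two halves: the first half (mm. 15-24) ends with an imperfect authentic cadence, the second (mm. 25–34) with a perfect authentic cadence — a large antecedent–consequent pair, i.e. a double period.
Phrase 3 begins with different material from phrase 1, making it contrasting.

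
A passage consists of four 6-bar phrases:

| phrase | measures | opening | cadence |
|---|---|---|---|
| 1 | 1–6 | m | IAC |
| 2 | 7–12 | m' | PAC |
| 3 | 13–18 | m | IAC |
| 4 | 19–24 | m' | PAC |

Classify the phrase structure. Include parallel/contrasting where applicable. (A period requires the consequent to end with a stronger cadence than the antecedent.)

repeated period

The cadence pattern IAC–PAC–IAC–PAC is weak–strong twice, and phrases 3–4 restate phrases 1–2: a period heard twice, not a double period (which would end weakly at phrase 2).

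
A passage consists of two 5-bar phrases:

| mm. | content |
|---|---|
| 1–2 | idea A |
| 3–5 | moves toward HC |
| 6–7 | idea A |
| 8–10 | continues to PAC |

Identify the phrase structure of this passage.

Phrase 1 ends with a half cadence (weaker) and phrase 2 with a perfect authentic cadence (stronger): antecedent + consequent = a period.
The two phrases open with the same material (A / A), so the period is parallel.

parallel period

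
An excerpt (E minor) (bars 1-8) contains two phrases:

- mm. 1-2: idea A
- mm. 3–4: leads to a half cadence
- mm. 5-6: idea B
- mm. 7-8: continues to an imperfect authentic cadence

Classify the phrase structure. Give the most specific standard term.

Phrase 1 ends with a half cadence (weaker) and phrase 2 with an imperfect authentic cadence (stronger): antecedent + consequent = a period.
The two phrases open with different material (A / B), so the period is contrasting.

contrasting period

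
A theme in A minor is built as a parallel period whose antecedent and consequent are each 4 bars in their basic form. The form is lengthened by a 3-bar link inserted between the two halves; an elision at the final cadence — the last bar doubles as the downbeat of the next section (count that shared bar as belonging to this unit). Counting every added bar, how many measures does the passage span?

Basic parallel period: 4 + 4 = 8 bars.
8 (basic form) + 3 (link) = 11.
The elision shares a bar with the next section but does not change this unit's count.

11 measures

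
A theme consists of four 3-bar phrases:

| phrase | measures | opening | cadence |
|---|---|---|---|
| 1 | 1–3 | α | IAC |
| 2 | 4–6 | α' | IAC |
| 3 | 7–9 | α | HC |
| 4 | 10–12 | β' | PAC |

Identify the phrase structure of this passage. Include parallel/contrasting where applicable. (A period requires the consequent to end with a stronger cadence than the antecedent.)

parallel double period

Four phrases in two halves: the first half (mm. 1-6) ends with an imperfect authentic cadence, the second (mm. 7-12) with a perfect authentic cadence — a large antecedent–consequent pair, i.e. a double period.
Phrase 3 begins with the same material as phrase 1, making it parallel.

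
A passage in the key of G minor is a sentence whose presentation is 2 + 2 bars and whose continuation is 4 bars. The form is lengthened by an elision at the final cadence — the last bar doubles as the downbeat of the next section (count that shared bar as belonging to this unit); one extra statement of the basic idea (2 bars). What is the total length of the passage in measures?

10 measures

Basic sentence: 2 + 2 + 4 = 8 bars.
8 (basic form) + 2 (extra statement) = 10.
The elision shares a bar with the next section but does not change this unit's count.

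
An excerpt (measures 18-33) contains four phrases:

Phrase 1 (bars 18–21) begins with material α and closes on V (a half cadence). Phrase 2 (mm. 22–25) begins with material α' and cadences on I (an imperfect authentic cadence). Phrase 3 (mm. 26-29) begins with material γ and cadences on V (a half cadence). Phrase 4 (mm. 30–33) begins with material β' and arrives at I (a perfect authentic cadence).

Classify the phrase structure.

contrasting double period

Four phrases in two halves: the first half (measures 18-25) ends with an imperfect authentic cadence, the second (mm. 26–33) with a perfect authentic cadence — a large antecedent–consequent pair, i.e. a double period.
Phrase 3 begins with different material from phrase 1, making it contrasting.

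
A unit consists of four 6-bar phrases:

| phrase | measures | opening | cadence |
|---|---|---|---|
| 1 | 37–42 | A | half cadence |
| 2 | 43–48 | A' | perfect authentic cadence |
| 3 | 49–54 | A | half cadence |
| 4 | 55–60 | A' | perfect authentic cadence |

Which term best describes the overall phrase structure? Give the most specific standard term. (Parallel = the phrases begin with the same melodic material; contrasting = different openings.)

The cadence pattern HC–PAC–HC–PAC is weak–strong twice, and phrases 3–4 restate phrases 1–2: a period heard twice, not a double period (which would end weakly at phrase 2).

repeated period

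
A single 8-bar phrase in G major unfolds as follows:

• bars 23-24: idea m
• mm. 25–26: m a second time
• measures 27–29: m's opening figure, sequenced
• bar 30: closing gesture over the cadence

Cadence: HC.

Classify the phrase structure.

Basic idea (mm. 23–24) + its repetition (mm. 25–26) form the presentation; fragmentation and cadence (mm. 27–30) form the continuation — the 8-bar whole is a sentence.

sentence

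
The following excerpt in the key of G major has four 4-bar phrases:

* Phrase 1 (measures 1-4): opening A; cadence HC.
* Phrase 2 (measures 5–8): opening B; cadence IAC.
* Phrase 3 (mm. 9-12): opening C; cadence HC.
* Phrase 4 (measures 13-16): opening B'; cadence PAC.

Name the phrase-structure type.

contrasting double period

Four phrases in two halves: the first half (bars 1–8) ends with an imperfect authentic cadence, the second (measures 9–16) with a perfect authentic cadence — a large antecedent–consequent pair, i.e. a double period.
Phrase 3 begins with different material from phrase 1, making it contrasting.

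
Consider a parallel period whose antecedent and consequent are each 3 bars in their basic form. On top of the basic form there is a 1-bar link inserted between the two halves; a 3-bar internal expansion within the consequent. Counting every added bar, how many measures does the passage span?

Basic parallel period: 3 + 3 = 6 bars.
6 (basic form) + 1 (link) + 3 (internal expansion) = 10.

10 measures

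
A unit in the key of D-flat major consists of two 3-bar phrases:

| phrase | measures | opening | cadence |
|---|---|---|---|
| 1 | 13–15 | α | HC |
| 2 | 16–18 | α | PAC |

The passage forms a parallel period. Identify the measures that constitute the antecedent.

The antecedent is the phrase ending with the weaker cadence (half cadence, phrase 1) and the consequent the one ending more conclusively (perfect authentic cadence, phrase 2); the antecedent is mm. 13–15.

measures 13–15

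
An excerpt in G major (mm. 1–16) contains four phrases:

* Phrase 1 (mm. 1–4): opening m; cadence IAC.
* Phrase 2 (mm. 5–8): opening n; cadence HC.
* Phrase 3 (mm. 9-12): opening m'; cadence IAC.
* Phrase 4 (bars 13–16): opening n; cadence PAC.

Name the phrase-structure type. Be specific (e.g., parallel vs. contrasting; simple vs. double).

Four phrases in two halves: the first half (measures 1–8) ends with a half cadence, the second (measures 9–16) with a perfect authentic cadence — a large antecedent–consequent pair, i.e. a double period.
Phrase 3 begins with the same material as phrase 1, making it parallel.

parallel double period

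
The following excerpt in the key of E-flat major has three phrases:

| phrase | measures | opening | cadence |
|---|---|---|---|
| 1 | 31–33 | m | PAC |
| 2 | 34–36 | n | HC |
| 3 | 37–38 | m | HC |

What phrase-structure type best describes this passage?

phrase group

The final phrase closes with a half cadence, which is not stronger than the preceding half cadence; the 3 phrases lack an overall antecedent–consequent design and so form a phrase group.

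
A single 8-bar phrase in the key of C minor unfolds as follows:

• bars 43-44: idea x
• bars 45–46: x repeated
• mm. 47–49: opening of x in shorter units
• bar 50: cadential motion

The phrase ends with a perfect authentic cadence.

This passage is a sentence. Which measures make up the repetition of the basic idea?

The presentation of a sentence is the basic idea (mm. 43–44) plus its repetition (mm. 45–46); the repetition of the basic idea is therefore measures 45-46.

measures 45–46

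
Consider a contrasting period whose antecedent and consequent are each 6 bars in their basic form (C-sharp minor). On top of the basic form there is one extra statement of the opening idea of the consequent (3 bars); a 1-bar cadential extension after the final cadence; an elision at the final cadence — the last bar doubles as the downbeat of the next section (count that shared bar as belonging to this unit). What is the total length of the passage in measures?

Basic contrasting period: 6 + 6 = 12 bars.
12 (basic form) + 3 (extra statement) + 1 (cadential extension) = 16.
The elision shares a bar with the next section but does not change this unit's count.

16 measures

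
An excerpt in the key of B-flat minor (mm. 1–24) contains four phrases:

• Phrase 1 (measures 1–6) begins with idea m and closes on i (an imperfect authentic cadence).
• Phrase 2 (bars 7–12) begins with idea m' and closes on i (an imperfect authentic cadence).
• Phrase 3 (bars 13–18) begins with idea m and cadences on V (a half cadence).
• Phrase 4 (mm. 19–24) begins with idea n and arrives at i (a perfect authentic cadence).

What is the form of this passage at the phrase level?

parallel double period

Four phrases in two halves: the first half (measures 1–12) ends with an imperfect authentic cadence, the second (measures 13–24) with a perfect authentic cadence — a large antecedent–consequent pair, i.e. a double period.
Phrase 3 begins with the same material as phrase 1, making it parallel.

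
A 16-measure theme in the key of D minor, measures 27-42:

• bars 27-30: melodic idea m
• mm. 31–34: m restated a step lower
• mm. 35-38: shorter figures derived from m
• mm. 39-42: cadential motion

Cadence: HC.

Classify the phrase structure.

sentence

Basic idea (mm. 27-30) + its repetition (bars 31–34) form the presentation; fragmentation and cadence (bars 35–42) form the continuation — the 16-bar whole is a sentence.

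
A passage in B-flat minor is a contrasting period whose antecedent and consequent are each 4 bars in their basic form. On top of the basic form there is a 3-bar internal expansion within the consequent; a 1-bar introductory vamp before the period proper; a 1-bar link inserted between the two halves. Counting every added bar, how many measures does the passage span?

Basic contrasting period: 4 + 4 = 8 bars.
8 (basic form) + 3 (internal expansion) + 1 (introduction) + 1 (link) = 13.

13 measures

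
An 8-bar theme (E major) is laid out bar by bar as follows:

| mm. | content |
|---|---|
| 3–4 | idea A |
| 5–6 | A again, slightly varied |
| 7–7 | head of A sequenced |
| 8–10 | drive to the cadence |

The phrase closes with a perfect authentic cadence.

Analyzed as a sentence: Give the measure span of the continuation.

measures 7–10

After the presentation (bars 3-6), the continuation covers the fragmentation through the cadence: measures 7–10.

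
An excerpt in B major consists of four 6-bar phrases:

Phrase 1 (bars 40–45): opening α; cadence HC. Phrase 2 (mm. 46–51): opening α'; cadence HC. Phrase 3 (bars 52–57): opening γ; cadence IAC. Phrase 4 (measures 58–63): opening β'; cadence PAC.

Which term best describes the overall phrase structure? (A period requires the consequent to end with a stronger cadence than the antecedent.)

Four phrases in two halves: the first half (bars 40–51) ends with a half cadence, the second (bars 52-63) with a perfect authentic cadence — a large antecedent–consequent pair, i.e. a double period.
Phrase 3 begins with different material from phrase 1, making it contrasting.

contrasting double period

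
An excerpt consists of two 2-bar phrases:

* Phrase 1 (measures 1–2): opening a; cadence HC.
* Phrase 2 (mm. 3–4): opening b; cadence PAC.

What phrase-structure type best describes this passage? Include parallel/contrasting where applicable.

Phrase 1 ends with a half cadence (weaker) and phrase 2 with a perfect authentic cadence (stronger): antecedent + consequent = a period.
The two phrases open with different material (a / b), so the period is contrasting.

contrasting period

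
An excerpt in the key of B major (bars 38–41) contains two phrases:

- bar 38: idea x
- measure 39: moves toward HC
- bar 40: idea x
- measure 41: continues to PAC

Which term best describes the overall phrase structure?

Phrase 1 ends with a half cadence (weaker) and phrase 2 with a perfect authentic cadence (stronger): antecedent + consequent = a period.
The two phrases open with the same material (x / x), so the period is parallel.

parallel period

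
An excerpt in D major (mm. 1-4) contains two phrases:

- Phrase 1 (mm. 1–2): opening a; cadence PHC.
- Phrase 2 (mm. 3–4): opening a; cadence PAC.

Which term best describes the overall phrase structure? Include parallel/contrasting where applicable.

Phrase 1 ends with a Phrygian half cadence (weaker) and phrase 2 with a perfect authentic cadence (stronger): antecedent + consequent = a period.
The two phrases open with the same material (a / a), so the period is parallel.

parallel period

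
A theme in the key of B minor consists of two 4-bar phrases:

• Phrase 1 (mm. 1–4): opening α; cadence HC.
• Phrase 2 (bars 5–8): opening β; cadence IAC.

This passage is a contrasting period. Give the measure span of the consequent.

measures 5–8

The antecedent is the phrase ending with the weaker cadence (half cadence, phrase 1) and the consequent the one ending more conclusively (imperfect authentic cadence, phrase 2); the consequent is bars 5–8.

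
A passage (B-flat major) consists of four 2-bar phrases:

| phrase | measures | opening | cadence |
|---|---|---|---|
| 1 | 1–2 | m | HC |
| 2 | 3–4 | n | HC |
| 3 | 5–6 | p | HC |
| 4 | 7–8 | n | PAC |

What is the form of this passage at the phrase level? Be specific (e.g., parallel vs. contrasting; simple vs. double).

contrasting double period

Four phrases in two halves: the first half (bars 1-4) ends with a half cadence, the second (mm. 5-8) with a perfect authentic cadence — a large antecedent–consequent pair, i.e. a double period.
Phrase 3 begins with different material from phrase 1, making it contrasting.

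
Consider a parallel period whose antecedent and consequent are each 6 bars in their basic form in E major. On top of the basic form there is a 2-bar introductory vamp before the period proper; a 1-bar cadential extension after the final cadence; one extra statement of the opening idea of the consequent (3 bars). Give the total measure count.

Basic parallel period: 6 + 6 = 12 bars.
12 (basic form) + 2 (introduction) + 1 (cadential extension) + 3 (extra statement) = 18.

18 measures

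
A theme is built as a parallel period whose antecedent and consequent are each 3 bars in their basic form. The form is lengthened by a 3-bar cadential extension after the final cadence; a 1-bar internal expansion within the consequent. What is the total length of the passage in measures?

10 measures

Basic parallel period: 3 + 3 = 6 bars.
6 (basic form) + 3 (cadential extension) + 1 (internal expansion) = 10.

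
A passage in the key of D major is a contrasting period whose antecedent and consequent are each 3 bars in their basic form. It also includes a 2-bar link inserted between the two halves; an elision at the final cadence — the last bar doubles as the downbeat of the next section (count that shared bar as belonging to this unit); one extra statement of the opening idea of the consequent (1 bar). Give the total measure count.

Basic contrasting period: 3 + 3 = 6 bars.
6 (basic form) + 2 (link) + 1 (extra statement) = 9.
The elision shares a bar with the next section but does not change this unit's count.

9 measures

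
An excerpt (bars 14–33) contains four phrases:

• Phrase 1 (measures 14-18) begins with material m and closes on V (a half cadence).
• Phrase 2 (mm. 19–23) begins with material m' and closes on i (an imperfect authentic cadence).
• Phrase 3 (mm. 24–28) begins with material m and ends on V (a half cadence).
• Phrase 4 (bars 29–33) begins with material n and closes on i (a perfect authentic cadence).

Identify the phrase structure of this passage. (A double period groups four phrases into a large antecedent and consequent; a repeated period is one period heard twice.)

Four phrases in two halves: the first half (mm. 14–23) ends with an imperfect authentic cadence, the second (measures 24–33) with a perfect authentic cadence — a large antecedent–consequent pair, i.e. a double period.
Phrase 3 begins with the same material as phrase 1, making it parallel.

parallel double period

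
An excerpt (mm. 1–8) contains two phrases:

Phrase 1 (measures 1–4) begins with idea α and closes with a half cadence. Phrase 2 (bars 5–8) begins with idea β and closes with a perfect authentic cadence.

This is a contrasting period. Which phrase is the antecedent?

phrase 1

The phrase ending with the weaker cadence (half cadence) is the antecedent; the one ending more conclusively (perfect authentic cadence) is the consequent. The antecedent is phrase 1.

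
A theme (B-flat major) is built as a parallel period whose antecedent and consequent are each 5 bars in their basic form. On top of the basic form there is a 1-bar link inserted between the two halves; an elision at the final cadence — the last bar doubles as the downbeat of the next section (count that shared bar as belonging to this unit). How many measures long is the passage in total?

11 measures

Basic parallel period: 5 + 5 = 10 bars.
10 (basic form) + 1 (link) = 11.
The elision shares a bar with the next section but does not change this unit's count.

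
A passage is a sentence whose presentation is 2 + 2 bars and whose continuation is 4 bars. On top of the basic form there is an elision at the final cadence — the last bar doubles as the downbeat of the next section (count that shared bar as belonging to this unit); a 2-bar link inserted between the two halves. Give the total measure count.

10 measures

Basic sentence: 2 + 2 + 4 = 8 bars.
8 (basic form) + 2 (link) = 10.
The elision shares a bar with the next section but does not change this unit's count.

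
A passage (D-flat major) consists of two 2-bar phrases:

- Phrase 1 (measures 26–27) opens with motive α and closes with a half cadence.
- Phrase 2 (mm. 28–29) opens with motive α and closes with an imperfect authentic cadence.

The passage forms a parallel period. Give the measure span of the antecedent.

The antecedent is the phrase ending with the weaker cadence (half cadence, phrase 1) and the consequent the one ending more conclusively (imperfect authentic cadence, phrase 2); the antecedent is mm. 26–27.

measures 26–27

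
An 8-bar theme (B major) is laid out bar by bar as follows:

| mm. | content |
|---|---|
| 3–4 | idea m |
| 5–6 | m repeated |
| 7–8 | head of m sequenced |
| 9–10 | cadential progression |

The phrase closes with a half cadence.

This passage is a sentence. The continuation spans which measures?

measures 7–10

After the presentation (bars 3–6), the continuation covers the fragmentation through the cadence: mm. 7-10.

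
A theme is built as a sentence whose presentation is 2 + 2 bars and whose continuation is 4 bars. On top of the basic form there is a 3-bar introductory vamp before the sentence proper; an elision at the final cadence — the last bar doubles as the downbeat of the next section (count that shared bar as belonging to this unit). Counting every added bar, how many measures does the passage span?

11 measures

Basic sentence: 2 + 2 + 4 = 8 bars.
8 (basic form) + 3 (introduction) = 11.
The elision shares a bar with the next section but does not change this unit's count.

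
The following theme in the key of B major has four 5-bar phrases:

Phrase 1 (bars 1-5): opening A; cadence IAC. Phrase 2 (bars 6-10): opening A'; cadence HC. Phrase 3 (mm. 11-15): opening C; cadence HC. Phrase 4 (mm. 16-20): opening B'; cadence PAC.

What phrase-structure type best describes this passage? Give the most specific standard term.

Four phrases in two halves: the first half (mm. 1-10) ends with a half cadence, the second (measures 11–20) with a perfect authentic cadence — a large antecedent–consequent pair, i.e. a double period.
Phrase 3 begins with different material from phrase 1, making it contrasting.

contrasting double period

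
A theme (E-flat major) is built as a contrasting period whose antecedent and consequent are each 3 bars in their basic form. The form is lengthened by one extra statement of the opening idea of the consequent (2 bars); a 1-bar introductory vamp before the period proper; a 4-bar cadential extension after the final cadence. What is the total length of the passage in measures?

13 measures

Basic contrasting period: 3 + 3 = 6 bars.
6 (basic form) + 2 (extra statement) + 1 (introduction) + 4 (cadential extension) = 13.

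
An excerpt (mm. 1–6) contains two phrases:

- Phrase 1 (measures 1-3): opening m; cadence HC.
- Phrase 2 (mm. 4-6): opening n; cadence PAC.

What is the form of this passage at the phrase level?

Phrase 1 ends with a half cadence (weaker) and phrase 2 with a perfect authentic cadence (stronger): antecedent + consequent = a period.
The two phrases open with different material (m / n), so the period is contrasting.

contrasting period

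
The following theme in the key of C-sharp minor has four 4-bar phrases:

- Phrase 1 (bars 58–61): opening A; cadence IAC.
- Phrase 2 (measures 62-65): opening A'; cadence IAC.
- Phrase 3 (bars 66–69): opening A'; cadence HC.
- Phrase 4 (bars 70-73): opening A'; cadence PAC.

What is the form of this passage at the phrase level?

parallel double period

Four phrases in two halves: the first half (mm. 58–65) ends with an imperfect authentic cadence, the second (bars 66–73) with a perfect authentic cadence — a large antecedent–consequent pair, i.e. a double period.
Phrase 3 begins with the same material as phrase 1, making it parallel.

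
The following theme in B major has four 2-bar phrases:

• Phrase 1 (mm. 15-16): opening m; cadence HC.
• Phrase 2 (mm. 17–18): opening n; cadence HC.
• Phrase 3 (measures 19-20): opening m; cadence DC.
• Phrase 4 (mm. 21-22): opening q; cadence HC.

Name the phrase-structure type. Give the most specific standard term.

phrase group

Phrase 4 ends with a half cadence, no stronger than phrase 2's half cadence, so the four phrases do not form a double period; nor do phrases 3–4 duplicate 1–2, so it is not a repeated period. With no phrase reaching a conclusive cadence, the passage is a phrase group.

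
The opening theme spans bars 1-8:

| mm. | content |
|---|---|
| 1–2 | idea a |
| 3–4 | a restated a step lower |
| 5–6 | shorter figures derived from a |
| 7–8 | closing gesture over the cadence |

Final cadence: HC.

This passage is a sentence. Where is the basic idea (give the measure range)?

The presentation of a sentence is the basic idea (bars 1–2) plus its repetition (measures 3–4); the basic idea is therefore measures 1–2.

measures 1–2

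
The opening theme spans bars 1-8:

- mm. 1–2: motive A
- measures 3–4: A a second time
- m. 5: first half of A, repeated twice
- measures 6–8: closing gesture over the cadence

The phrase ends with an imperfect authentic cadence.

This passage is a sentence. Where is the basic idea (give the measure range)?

measures 1–2

The presentation of a sentence is the basic idea (mm. 1–2) plus its repetition (measures 3–4); the basic idea is therefore mm. 1–2.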